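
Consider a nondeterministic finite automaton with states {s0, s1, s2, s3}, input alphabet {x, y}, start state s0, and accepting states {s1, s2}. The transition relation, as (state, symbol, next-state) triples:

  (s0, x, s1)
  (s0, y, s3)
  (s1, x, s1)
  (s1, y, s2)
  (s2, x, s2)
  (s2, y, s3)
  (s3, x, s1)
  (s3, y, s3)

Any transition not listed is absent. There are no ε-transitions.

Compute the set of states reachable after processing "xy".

Start in {s0}.
Read 'x': {s0} → {s1}.
Read 'y': {s1} → {s2}.

{s2}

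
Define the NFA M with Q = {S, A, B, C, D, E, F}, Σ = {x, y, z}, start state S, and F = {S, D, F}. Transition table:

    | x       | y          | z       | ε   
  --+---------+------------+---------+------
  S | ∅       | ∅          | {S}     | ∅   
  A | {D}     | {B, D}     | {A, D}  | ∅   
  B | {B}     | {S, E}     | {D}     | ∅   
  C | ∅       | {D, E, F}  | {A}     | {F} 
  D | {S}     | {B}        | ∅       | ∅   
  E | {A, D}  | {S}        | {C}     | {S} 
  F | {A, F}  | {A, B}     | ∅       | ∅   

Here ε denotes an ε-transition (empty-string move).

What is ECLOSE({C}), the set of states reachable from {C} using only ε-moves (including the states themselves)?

Begin with {C}.
ε-move C → F; add F.

{C, F}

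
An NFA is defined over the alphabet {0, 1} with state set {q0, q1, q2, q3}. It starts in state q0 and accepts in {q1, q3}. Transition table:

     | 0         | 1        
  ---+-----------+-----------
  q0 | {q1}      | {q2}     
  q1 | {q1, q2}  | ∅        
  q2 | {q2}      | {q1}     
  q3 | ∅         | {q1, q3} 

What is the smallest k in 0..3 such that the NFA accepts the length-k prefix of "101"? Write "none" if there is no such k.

3

Start in {q0}.
Read '1': q0→{q2}; now {q2}.
Read '0': q2→{q2}; now {q2}.
Read '1': q2→{q1}; now {q1}.
None of the earlier sets intersect F, but {q1} does.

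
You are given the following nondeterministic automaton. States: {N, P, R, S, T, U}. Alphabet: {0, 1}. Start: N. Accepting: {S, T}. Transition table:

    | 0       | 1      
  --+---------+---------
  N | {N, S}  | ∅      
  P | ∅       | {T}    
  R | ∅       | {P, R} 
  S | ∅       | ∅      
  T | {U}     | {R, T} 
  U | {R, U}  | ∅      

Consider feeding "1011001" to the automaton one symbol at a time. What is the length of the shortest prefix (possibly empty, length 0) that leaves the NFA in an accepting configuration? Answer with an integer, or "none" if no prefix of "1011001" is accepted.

none

Start in {N}.
Read '1': {N} → ∅.
The set is empty and remains empty for the remaining 6 symbols.
No reachable set along the way intersects F.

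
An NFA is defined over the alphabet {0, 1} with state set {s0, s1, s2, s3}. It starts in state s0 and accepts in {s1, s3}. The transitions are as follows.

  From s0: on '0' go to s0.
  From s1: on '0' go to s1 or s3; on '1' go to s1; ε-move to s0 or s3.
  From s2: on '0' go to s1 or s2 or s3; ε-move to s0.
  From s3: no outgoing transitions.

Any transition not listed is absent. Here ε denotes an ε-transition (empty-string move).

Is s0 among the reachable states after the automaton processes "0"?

Yes

Start in {s0}.
Read '0': {s0} → {s0}.
State s0 is in {s0}.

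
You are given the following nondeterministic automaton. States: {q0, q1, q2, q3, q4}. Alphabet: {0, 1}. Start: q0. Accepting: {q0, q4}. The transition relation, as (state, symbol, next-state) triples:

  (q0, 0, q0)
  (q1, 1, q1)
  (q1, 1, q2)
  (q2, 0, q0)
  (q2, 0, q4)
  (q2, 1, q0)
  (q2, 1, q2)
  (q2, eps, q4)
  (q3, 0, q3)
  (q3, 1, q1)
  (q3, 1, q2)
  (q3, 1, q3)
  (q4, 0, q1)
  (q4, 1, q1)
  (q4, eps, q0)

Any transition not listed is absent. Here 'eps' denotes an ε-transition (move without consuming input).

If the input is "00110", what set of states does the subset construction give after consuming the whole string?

∅

Start in {q0}.
Read '0': {q0} → {q0}.
Read '0': {q0} → {q0}.
Read '1': {q0} → ∅.
The set is empty and remains empty for the remaining 2 symbols.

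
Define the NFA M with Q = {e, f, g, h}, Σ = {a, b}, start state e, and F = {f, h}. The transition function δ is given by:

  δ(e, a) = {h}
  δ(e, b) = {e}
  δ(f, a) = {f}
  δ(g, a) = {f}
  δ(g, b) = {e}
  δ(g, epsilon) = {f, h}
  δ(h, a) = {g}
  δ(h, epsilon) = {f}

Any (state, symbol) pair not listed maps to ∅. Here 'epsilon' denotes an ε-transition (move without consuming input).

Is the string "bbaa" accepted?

Start in {e}.
Read 'b': e→{e}; now {e}.
Read 'b': e→{e}; now {e}.
Read 'a': e→{h}; union {h}; ε-closure = {f, h}.
Read 'a': f→{f}, h→{g}; union {f, g}; ε-closure = {f, g, h}.
The final set {f, g, h} contains the accepting states f, h.

Yes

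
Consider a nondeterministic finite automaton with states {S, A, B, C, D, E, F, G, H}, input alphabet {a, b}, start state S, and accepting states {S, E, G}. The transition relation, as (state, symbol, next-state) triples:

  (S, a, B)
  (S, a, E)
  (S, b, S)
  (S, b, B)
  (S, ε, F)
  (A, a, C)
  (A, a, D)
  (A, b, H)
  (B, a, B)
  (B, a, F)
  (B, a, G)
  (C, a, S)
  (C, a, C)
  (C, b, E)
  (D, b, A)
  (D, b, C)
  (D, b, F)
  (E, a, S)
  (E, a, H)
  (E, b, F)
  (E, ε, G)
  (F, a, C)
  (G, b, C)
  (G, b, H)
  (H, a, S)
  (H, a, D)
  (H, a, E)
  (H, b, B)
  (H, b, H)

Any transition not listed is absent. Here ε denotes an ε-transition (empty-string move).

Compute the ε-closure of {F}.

Begin with {F}.
No ε-moves leave this set, so the closure equals the set itself.

{F}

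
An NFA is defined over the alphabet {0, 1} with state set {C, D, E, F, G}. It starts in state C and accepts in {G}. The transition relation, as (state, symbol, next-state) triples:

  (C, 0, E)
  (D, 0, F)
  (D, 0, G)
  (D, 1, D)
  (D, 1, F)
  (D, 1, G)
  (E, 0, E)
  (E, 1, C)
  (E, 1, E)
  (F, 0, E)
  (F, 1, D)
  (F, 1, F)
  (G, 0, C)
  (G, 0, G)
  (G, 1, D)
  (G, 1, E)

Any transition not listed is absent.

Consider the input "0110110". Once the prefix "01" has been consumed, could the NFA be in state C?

Start in {C}.
Read '0': C→{E}; now {E}.
Read '1': E→{C, E}; now {C, E}.
State C is in {C, E}.

Yes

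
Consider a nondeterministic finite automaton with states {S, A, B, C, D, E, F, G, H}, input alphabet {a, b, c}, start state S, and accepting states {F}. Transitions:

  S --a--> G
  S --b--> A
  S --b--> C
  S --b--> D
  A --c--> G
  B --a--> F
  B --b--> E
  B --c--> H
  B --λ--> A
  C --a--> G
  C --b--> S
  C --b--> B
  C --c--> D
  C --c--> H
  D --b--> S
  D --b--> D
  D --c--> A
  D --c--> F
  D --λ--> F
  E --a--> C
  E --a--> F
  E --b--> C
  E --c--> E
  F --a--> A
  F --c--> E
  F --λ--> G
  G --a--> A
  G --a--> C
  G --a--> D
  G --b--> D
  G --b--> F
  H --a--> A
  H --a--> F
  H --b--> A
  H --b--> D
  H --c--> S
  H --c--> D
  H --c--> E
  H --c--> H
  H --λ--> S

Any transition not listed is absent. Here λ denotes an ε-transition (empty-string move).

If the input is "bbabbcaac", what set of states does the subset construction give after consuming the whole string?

{S, A, D, E, F, G, H}

Start in {S}.
Read 'b': S→{A, C, D}; union {A, C, D}; ε-closure = {A, C, D, F, G}.
Read 'b': A→∅, C→{S, B}, D→{S, D}, F→∅, G→{D, F}; union {S, B, D, F}; ε-closure = {S, A, B, D, F, G}.
Read 'a': S→{G}, A→∅, B→{F}, D→∅, F→{A}, G→{A, C, D}; now {A, C, D, F, G}.
Read 'b': A→∅, C→{S, B}, D→{S, D}, F→∅, G→{D, F}; union {S, B, D, F}; ε-closure = {S, A, B, D, F, G}.
Read 'b': S→{A, C, D}, A→∅, B→{E}, D→{S, D}, F→∅, G→{D, F}; union {S, A, C, D, E, F}; ε-closure = {S, A, C, D, E, F, G}.
Read 'c': S→∅, A→{G}, C→{D, H}, D→{A, F}, E→{E}, F→{E}, G→∅; union {A, D, E, F, G, H}; ε-closure = {S, A, D, E, F, G, H}.
Read 'a': S→{G}, A→∅, D→∅, E→{C, F}, F→{A}, G→{A, C, D}, H→{A, F}; now {A, C, D, F, G}.
Read 'a': A→∅, C→{G}, D→∅, F→{A}, G→{A, C, D}; union {A, C, D, G}; ε-closure = {A, C, D, F, G}.
Read 'c': A→{G}, C→{D, H}, D→{A, F}, F→{E}, G→∅; union {A, D, E, F, G, H}; ε-closure = {S, A, D, E, F, G, H}.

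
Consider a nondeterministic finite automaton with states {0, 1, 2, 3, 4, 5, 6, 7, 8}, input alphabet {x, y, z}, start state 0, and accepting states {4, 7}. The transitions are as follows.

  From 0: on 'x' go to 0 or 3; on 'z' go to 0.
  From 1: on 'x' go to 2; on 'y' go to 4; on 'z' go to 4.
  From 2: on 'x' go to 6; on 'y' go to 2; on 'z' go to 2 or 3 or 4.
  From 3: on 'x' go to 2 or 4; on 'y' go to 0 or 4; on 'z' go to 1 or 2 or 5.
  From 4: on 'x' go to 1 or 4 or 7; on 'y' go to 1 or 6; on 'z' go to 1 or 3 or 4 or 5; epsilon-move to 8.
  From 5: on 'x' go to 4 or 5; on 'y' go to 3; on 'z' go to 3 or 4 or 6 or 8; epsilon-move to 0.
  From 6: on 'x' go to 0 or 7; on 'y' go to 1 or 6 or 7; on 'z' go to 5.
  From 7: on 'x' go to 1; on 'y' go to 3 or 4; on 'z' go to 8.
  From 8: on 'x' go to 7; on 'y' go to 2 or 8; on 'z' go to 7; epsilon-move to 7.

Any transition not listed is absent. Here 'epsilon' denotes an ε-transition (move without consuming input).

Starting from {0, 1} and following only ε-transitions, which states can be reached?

Begin with {0, 1}.
No ε-moves leave this set, so the closure equals the set itself.

{0, 1}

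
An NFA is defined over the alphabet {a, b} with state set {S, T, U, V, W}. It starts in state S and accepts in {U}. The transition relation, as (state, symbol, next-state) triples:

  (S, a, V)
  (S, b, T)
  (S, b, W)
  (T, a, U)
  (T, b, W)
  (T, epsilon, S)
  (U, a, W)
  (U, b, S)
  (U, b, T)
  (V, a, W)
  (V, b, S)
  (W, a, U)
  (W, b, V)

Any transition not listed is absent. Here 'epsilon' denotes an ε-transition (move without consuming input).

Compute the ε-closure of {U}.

{U}

Begin with {U}.
No ε-moves leave this set, so the closure equals the set itself.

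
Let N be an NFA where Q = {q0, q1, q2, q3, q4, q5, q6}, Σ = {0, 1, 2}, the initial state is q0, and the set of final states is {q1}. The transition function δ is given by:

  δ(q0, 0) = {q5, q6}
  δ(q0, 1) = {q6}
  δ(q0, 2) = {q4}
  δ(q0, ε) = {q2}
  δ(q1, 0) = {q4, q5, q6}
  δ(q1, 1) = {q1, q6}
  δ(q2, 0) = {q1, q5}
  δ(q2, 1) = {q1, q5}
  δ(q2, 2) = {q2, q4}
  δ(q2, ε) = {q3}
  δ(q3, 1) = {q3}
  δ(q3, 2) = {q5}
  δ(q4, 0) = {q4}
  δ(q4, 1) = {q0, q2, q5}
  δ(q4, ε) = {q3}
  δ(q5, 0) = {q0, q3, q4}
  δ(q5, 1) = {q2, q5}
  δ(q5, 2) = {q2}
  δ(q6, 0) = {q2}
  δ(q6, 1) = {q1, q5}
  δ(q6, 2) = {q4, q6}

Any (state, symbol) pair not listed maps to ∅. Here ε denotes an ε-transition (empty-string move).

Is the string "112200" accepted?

Start: ε-closure({q0}) = {q0, q2, q3}.
Read '1': {q0, q2, q3} → {q1, q3, q5, q6}.
Read '1': {q1, q3, q5, q6} → {q1, q2, q3, q5, q6}.
Read '2': {q1, q2, q3, q5, q6} → {q2, q3, q4, q5, q6}.
Read '2': {q2, q3, q4, q5, q6} → {q2, q3, q4, q5, q6}.
Read '0': {q2, q3, q4, q5, q6} → {q0, q1, q2, q3, q4, q5}.
Read '0': {q0, q1, q2, q3, q4, q5} → {q0, q1, q2, q3, q4, q5, q6}.
The final set {q0, q1, q2, q3, q4, q5, q6} contains the accepting state q1.

Yes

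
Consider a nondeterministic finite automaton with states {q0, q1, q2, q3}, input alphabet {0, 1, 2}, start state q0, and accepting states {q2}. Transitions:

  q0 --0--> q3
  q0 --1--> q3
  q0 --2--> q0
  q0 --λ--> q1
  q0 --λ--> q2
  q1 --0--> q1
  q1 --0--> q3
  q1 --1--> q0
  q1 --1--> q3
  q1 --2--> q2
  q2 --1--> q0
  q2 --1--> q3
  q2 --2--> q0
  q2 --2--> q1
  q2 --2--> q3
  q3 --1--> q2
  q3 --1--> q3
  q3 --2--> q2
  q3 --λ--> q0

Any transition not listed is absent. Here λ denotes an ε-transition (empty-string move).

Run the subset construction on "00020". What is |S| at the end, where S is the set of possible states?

4

Start: ε-closure({q0}) = {q0, q1, q2}.
Read '0': {q0, q1, q2} → {q0, q1, q2, q3}.
Read '0': {q0, q1, q2, q3} → {q0, q1, q2, q3}.
Read '0': {q0, q1, q2, q3} → {q0, q1, q2, q3}.
Read '2': {q0, q1, q2, q3} → {q0, q1, q2, q3}.
Read '0': {q0, q1, q2, q3} → {q0, q1, q2, q3}.
That set has 4 states.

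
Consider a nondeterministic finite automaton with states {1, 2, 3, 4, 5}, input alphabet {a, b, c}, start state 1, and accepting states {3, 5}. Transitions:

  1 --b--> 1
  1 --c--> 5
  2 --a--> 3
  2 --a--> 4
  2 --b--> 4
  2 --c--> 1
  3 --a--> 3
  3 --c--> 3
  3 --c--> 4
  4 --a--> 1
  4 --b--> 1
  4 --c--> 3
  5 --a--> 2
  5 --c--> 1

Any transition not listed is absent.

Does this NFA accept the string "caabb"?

No

Start in {1}.
Read 'c': {1} → {5}.
Read 'a': {5} → {2}.
Read 'a': {2} → {3, 4}.
Read 'b': {3, 4} → {1}.
Read 'b': {1} → {1}.
The final set {1} contains no accepting state.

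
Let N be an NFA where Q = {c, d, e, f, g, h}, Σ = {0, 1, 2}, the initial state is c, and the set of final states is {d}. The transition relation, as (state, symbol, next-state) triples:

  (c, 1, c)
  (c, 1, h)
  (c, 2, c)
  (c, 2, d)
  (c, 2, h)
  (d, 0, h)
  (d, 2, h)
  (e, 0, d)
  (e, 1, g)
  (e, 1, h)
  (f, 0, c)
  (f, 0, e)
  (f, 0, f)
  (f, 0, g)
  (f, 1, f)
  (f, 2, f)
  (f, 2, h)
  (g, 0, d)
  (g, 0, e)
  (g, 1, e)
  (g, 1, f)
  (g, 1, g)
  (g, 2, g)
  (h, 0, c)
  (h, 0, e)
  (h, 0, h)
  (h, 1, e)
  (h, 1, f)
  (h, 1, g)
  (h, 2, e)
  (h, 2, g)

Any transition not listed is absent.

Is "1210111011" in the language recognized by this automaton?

Start in {c}.
Read '1': c→{c, h}; now {c, h}.
Read '2': c→{c, d, h}, h→{e, g}; now {c, d, e, g, h}.
Read '1': c→{c, h}, d→∅, e→{g, h}, g→{e, f, g}, h→{e, f, g}; now {c, e, f, g, h}.
Read '0': c→∅, e→{d}, f→{c, e, f, g}, g→{d, e}, h→{c, e, h}; now {c, d, e, f, g, h}.
Read '1': c→{c, h}, d→∅, e→{g, h}, f→{f}, g→{e, f, g}, h→{e, f, g}; now {c, e, f, g, h}.
Read '1': c→{c, h}, e→{g, h}, f→{f}, g→{e, f, g}, h→{e, f, g}; now {c, e, f, g, h}.
Read '1': c→{c, h}, e→{g, h}, f→{f}, g→{e, f, g}, h→{e, f, g}; now {c, e, f, g, h}.
Read '0': c→∅, e→{d}, f→{c, e, f, g}, g→{d, e}, h→{c, e, h}; now {c, d, e, f, g, h}.
Read '1': c→{c, h}, d→∅, e→{g, h}, f→{f}, g→{e, f, g}, h→{e, f, g}; now {c, e, f, g, h}.
Read '1': c→{c, h}, e→{g, h}, f→{f}, g→{e, f, g}, h→{e, f, g}; now {c, e, f, g, h}.
The final set {c, e, f, g, h} contains no accepting state.

No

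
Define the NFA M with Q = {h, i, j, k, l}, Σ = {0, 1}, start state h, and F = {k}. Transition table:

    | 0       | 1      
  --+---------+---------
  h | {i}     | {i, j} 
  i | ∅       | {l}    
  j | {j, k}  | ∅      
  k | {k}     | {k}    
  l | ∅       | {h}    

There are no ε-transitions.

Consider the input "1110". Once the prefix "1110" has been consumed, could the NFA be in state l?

No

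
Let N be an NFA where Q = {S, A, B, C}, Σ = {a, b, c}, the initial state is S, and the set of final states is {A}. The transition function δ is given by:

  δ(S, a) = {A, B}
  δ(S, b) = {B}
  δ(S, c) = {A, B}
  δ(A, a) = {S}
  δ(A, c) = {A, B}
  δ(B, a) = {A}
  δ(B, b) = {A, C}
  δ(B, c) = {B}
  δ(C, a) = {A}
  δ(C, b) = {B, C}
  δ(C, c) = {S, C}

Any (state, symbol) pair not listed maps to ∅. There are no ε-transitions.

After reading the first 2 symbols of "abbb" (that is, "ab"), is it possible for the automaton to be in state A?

Start in {S}.
Read 'a': S→{A, B}; now {A, B}.
Read 'b': A→∅, B→{A, C}; now {A, C}.
State A is in {A, C}.

Yes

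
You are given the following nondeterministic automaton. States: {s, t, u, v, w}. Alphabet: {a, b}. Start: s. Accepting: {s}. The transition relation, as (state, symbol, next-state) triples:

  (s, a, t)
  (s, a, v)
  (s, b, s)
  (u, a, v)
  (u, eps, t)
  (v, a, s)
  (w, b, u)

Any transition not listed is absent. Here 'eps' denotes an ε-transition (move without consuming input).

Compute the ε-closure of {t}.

{t}

Begin with {t}.
No ε-moves leave this set, so the closure equals the set itself.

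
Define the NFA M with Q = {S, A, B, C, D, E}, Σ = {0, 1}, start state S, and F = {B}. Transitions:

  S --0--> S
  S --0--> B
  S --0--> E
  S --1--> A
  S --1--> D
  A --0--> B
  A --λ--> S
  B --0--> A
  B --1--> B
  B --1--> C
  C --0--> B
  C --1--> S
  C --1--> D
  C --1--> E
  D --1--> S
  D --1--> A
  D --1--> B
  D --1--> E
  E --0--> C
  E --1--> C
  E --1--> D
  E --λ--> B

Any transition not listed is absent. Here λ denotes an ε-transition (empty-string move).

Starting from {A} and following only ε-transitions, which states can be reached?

{S, A}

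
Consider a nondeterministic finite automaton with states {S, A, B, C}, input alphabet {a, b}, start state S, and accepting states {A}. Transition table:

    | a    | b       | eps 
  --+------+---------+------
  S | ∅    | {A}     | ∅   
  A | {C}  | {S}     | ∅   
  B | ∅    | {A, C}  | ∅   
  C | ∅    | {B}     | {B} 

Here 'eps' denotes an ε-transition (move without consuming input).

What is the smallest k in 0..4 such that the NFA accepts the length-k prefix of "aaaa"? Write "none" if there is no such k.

Start in {S}.
Read 'a': {S} → ∅.
The set is empty and remains empty for the remaining 3 symbols.
No reachable set along the way intersects F.

none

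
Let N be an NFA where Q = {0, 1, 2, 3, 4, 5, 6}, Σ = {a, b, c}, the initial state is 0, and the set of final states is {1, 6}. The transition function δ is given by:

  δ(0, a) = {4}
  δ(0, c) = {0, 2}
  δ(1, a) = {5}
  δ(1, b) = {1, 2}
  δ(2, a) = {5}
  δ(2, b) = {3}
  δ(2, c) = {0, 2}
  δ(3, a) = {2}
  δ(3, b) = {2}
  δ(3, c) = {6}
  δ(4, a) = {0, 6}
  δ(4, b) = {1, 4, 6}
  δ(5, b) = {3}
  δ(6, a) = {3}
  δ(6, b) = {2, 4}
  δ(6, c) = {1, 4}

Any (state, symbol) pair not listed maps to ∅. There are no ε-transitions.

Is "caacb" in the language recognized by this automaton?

Yes

Start in {0}.
Read 'c': {0} → {0, 2}.
Read 'a': {0, 2} → {4, 5}.
Read 'a': {4, 5} → {0, 6}.
Read 'c': {0, 6} → {0, 1, 2, 4}.
Read 'b': {0, 1, 2, 4} → {1, 2, 3, 4, 6}.
The final set {1, 2, 3, 4, 6} contains the accepting states 1, 6.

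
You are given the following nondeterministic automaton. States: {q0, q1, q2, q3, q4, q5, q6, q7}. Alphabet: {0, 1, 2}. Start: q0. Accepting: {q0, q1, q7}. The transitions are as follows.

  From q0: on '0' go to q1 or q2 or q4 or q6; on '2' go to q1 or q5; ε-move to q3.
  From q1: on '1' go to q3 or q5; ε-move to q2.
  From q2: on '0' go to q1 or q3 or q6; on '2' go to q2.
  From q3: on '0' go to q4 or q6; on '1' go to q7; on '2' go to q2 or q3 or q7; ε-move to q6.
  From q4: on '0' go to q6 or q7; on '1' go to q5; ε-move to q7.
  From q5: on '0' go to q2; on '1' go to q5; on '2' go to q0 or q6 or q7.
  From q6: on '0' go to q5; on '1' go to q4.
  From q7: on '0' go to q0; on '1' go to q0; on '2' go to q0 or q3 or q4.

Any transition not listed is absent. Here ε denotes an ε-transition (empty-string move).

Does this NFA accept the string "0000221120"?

Yes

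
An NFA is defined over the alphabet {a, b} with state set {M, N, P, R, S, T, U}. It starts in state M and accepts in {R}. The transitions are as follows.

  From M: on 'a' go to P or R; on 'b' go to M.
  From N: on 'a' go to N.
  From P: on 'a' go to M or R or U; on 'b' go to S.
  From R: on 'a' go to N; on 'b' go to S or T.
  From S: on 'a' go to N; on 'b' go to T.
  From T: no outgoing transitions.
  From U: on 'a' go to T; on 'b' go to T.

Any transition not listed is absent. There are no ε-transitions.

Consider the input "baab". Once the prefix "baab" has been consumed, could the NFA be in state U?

Start in {M}.
Read 'b': {M} → {M}.
Read 'a': {M} → {P, R}.
Read 'a': {P, R} → {M, N, R, U}.
Read 'b': {M, N, R, U} → {M, S, T}.
State U is not in {M, S, T}.

No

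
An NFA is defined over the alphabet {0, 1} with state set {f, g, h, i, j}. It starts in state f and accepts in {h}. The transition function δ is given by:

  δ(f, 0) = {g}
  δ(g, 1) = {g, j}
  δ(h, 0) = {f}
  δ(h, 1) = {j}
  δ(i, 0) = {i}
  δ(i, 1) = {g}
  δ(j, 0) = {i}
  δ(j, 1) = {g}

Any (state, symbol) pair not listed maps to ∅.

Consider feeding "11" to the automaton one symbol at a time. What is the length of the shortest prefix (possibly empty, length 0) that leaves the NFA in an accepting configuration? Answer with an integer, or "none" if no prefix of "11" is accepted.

none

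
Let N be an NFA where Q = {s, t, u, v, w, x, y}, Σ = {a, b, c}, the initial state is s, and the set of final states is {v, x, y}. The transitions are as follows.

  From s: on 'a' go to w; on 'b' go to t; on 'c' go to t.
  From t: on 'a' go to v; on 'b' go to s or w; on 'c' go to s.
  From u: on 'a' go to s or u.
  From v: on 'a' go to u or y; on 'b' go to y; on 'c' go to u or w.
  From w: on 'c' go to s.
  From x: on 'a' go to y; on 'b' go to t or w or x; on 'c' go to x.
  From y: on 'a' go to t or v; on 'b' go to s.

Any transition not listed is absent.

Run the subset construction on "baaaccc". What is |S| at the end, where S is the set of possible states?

2

Start in {s}.
Read 'b': {s} → {t}.
Read 'a': {t} → {v}.
Read 'a': {v} → {u, y}.
Read 'a': {u, y} → {s, t, u, v}.
Read 'c': {s, t, u, v} → {s, t, u, w}.
Read 'c': {s, t, u, w} → {s, t}.
Read 'c': {s, t} → {s, t}.
That set has 2 states.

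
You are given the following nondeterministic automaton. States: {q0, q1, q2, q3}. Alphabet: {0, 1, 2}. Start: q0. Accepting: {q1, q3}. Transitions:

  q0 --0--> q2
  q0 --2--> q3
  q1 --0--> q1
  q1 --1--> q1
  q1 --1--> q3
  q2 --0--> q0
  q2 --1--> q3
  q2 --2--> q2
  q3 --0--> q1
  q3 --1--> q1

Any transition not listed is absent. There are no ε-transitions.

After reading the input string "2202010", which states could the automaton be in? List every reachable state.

∅

Start in {q0}.
Read '2': {q0} → {q3}.
Read '2': {q3} → ∅.
The set is empty and remains empty for the remaining 5 symbols.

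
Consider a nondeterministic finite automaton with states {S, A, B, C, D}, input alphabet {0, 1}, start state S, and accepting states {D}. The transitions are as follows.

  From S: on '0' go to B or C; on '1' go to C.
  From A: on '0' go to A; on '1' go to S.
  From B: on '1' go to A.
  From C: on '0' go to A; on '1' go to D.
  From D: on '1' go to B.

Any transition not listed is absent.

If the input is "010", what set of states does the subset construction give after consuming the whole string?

Start in {S}.
Read '0': {S} → {B, C}.
Read '1': {B, C} → {A, D}.
Read '0': {A, D} → {A}.

{A}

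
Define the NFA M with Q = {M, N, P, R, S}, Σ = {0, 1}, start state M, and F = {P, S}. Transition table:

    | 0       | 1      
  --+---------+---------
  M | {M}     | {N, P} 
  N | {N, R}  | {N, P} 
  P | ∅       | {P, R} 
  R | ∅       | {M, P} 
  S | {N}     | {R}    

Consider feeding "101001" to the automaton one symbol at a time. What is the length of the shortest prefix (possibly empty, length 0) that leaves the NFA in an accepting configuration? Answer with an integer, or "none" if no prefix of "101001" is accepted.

Start in {M}.
Read '1': M→{N, P}; now {N, P}.
None of the earlier sets intersect F, but {N, P} does.

1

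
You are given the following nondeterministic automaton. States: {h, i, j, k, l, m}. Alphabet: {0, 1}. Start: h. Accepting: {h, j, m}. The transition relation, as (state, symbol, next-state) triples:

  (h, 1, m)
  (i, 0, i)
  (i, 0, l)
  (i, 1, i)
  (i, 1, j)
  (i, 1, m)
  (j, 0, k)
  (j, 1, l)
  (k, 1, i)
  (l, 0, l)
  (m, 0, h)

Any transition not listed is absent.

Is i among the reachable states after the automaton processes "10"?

No

Start in {h}.
Read '1': {h} → {m}.
Read '0': {m} → {h}.
State i is not in {h}.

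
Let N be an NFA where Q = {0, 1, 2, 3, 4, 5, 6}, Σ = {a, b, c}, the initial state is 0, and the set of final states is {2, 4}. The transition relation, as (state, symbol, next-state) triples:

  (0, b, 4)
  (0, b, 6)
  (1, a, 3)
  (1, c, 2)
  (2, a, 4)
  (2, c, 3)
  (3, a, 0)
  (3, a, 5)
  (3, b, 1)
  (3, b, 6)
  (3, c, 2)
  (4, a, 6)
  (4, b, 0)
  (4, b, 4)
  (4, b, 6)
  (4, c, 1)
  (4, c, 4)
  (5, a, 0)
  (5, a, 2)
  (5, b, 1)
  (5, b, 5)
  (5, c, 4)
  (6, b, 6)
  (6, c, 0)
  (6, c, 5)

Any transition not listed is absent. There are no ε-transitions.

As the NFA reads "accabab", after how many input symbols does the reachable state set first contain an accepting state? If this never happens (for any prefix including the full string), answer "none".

Start in {0}.
Read 'a': 0→∅; now ∅.
The set is empty and remains empty for the remaining 6 symbols.
No reachable set along the way intersects F.

none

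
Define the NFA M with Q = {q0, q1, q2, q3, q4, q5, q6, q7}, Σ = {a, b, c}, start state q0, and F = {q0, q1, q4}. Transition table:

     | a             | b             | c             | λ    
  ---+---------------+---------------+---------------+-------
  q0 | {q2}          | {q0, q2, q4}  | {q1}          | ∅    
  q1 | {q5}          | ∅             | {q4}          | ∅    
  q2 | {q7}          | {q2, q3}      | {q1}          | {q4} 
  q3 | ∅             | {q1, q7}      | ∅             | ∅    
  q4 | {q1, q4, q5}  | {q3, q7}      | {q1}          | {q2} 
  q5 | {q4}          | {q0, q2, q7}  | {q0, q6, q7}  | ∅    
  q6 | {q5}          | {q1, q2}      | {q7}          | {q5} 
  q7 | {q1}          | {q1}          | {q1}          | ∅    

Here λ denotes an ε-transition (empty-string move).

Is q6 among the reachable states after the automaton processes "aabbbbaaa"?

No

Start in {q0}.
Read 'a': q0→{q2}; union {q2}; ε-closure = {q2, q4}.
Read 'a': q2→{q7}, q4→{q1, q4, q5}; union {q1, q4, q5, q7}; ε-closure = {q1, q2, q4, q5, q7}.
Read 'b': q1→∅, q2→{q2, q3}, q4→{q3, q7}, q5→{q0, q2, q7}, q7→{q1}; union {q0, q1, q2, q3, q7}; ε-closure = {q0, q1, q2, q3, q4, q7}.
Read 'b': q0→{q0, q2, q4}, q1→∅, q2→{q2, q3}, q3→{q1, q7}, q4→{q3, q7}, q7→{q1}; now {q0, q1, q2, q3, q4, q7}.
Read 'b': q0→{q0, q2, q4}, q1→∅, q2→{q2, q3}, q3→{q1, q7}, q4→{q3, q7}, q7→{q1}; now {q0, q1, q2, q3, q4, q7}.
Read 'b': q0→{q0, q2, q4}, q1→∅, q2→{q2, q3}, q3→{q1, q7}, q4→{q3, q7}, q7→{q1}; now {q0, q1, q2, q3, q4, q7}.
Read 'a': q0→{q2}, q1→{q5}, q2→{q7}, q3→∅, q4→{q1, q4, q5}, q7→{q1}; now {q1, q2, q4, q5, q7}.
Read 'a': q1→{q5}, q2→{q7}, q4→{q1, q4, q5}, q5→{q4}, q7→{q1}; union {q1, q4, q5, q7}; ε-closure = {q1, q2, q4, q5, q7}.
Read 'a': q1→{q5}, q2→{q7}, q4→{q1, q4, q5}, q5→{q4}, q7→{q1}; union {q1, q4, q5, q7}; ε-closure = {q1, q2, q4, q5, q7}.
State q6 is not in {q1, q2, q4, q5, q7}.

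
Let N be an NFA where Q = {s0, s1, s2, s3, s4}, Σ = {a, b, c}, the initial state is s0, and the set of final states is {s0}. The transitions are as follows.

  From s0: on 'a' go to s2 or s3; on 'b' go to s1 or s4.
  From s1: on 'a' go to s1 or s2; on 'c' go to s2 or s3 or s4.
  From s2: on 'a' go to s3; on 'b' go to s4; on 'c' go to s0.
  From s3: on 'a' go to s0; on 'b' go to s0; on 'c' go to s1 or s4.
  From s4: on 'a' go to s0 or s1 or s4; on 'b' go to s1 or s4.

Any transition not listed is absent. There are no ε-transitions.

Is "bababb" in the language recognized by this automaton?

No

Start in {s0}.
Read 'b': {s0} → {s1, s4}.
Read 'a': {s1, s4} → {s0, s1, s2, s4}.
Read 'b': {s0, s1, s2, s4} → {s1, s4}.
Read 'a': {s1, s4} → {s0, s1, s2, s4}.
Read 'b': {s0, s1, s2, s4} → {s1, s4}.
Read 'b': {s1, s4} → {s1, s4}.
The final set {s1, s4} contains no accepting state.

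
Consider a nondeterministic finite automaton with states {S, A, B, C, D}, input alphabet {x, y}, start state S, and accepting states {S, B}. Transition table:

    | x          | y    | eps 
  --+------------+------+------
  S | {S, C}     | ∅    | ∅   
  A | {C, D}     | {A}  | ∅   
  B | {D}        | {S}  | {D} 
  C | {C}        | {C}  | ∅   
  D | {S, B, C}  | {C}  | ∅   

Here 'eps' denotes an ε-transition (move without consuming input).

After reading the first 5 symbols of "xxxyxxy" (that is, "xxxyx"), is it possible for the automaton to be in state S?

Start in {S}.
Read 'x': S→{S, C}; now {S, C}.
Read 'x': S→{S, C}, C→{C}; now {S, C}.
Read 'x': S→{S, C}, C→{C}; now {S, C}.
Read 'y': S→∅, C→{C}; now {C}.
Read 'x': C→{C}; now {C}.
State S is not in {C}.

No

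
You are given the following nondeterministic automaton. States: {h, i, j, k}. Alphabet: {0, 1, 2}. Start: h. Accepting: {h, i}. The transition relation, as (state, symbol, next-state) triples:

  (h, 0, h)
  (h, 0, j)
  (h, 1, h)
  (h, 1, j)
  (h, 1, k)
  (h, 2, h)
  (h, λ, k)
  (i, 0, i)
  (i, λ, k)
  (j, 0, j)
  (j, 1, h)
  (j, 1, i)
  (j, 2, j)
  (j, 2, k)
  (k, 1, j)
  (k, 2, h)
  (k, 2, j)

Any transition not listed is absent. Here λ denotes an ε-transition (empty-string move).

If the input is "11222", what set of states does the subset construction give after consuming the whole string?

Start: ε-closure({h}) = {h, k}.
Read '1': h→{h, j, k}, k→{j}; now {h, j, k}.
Read '1': h→{h, j, k}, j→{h, i}, k→{j}; now {h, i, j, k}.
Read '2': h→{h}, i→∅, j→{j, k}, k→{h, j}; now {h, j, k}.
Read '2': h→{h}, j→{j, k}, k→{h, j}; now {h, j, k}.
Read '2': h→{h}, j→{j, k}, k→{h, j}; now {h, j, k}.

{h, j, k}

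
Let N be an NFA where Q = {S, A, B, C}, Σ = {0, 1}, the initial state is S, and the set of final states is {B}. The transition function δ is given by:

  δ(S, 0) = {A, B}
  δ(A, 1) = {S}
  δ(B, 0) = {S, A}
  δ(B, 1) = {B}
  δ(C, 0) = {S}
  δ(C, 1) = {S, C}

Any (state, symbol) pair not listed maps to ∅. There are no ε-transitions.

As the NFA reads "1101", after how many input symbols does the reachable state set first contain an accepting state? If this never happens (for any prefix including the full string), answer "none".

none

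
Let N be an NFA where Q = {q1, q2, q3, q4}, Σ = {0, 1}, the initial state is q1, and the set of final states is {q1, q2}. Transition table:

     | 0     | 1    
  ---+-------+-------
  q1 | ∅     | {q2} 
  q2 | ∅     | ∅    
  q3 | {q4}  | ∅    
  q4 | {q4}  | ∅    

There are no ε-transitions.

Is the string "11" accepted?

No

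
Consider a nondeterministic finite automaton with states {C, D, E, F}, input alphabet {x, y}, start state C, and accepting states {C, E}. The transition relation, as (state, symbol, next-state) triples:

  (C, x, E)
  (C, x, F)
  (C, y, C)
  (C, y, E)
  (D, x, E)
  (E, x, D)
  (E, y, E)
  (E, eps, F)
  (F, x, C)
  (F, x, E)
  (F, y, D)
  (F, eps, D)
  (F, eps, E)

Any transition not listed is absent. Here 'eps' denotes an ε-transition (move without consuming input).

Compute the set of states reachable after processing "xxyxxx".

{C, D, E, F}

Start in {C}.
Read 'x': C→{E, F}; union {E, F}; ε-closure = {D, E, F}.
Read 'x': D→{E}, E→{D}, F→{C, E}; union {C, D, E}; ε-closure = {C, D, E, F}.
Read 'y': C→{C, E}, D→∅, E→{E}, F→{D}; union {C, D, E}; ε-closure = {C, D, E, F}.
Read 'x': C→{E, F}, D→{E}, E→{D}, F→{C, E}; now {C, D, E, F}.
Read 'x': C→{E, F}, D→{E}, E→{D}, F→{C, E}; now {C, D, E, F}.
Read 'x': C→{E, F}, D→{E}, E→{D}, F→{C, E}; now {C, D, E, F}.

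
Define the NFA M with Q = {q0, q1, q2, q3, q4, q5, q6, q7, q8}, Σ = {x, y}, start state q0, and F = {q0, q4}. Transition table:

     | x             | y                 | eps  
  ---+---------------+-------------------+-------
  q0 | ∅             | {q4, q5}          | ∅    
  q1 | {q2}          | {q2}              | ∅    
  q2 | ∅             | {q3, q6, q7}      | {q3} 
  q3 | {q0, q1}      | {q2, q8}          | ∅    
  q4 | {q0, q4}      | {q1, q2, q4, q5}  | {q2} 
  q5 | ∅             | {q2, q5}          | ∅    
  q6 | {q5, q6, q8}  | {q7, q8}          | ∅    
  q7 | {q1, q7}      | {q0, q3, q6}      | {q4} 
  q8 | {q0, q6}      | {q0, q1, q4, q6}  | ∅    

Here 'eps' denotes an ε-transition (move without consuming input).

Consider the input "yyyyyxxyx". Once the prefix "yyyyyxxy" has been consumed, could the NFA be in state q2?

Yes

Start in {q0}.
Read 'y': {q0} → {q2, q3, q4, q5}.
Read 'y': {q2, q3, q4, q5} → {q1, q2, q3, q4, q5, q6, q7, q8}.
Read 'y': {q1, q2, q3, q4, q5, q6, q7, q8} → {q0, q1, q2, q3, q4, q5, q6, q7, q8}.
Read 'y': {q0, q1, q2, q3, q4, q5, q6, q7, q8} → {q0, q1, q2, q3, q4, q5, q6, q7, q8}.
Read 'y': {q0, q1, q2, q3, q4, q5, q6, q7, q8} → {q0, q1, q2, q3, q4, q5, q6, q7, q8}.
Read 'x': {q0, q1, q2, q3, q4, q5, q6, q7, q8} → {q0, q1, q2, q3, q4, q5, q6, q7, q8}.
Read 'x': {q0, q1, q2, q3, q4, q5, q6, q7, q8} → {q0, q1, q2, q3, q4, q5, q6, q7, q8}.
Read 'y': {q0, q1, q2, q3, q4, q5, q6, q7, q8} → {q0, q1, q2, q3, q4, q5, q6, q7, q8}.
State q2 is in {q0, q1, q2, q3, q4, q5, q6, q7, q8}.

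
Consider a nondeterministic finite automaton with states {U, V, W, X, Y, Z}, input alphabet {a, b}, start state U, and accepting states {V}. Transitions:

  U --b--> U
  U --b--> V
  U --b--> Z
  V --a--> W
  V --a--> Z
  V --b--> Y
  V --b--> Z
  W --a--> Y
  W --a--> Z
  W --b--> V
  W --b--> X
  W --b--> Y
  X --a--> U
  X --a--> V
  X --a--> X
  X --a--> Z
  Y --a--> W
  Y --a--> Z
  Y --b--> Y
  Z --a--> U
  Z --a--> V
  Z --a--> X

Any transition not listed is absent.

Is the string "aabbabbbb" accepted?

No

Start in {U}.
Read 'a': U→∅; now ∅.
The set is empty and remains empty for the remaining 8 symbols.
The final set ∅ contains no accepting state.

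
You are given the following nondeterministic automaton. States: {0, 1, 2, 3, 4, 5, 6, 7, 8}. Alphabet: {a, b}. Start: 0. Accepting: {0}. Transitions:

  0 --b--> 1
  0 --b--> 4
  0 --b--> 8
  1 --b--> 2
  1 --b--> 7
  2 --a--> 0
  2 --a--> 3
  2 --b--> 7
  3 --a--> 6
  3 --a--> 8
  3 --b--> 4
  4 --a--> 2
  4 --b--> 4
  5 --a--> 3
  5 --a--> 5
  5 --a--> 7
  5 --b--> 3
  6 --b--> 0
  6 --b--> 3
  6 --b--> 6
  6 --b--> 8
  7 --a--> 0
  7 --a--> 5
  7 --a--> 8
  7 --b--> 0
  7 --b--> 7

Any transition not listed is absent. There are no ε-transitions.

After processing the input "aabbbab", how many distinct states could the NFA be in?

0

Start in {0}.
Read 'a': 0→∅; now ∅.
The set is empty and remains empty for the remaining 6 symbols.
That set has 0 states.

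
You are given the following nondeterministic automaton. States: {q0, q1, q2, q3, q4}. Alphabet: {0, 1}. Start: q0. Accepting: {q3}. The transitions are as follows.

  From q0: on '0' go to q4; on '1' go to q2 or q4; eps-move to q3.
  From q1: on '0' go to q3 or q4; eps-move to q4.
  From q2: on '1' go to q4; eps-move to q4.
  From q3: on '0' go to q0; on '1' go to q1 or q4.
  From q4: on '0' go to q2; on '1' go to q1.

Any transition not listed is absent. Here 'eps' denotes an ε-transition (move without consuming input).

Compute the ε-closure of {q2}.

{q2, q4}

Begin with {q2}.
ε-move q2 → q4; add q4.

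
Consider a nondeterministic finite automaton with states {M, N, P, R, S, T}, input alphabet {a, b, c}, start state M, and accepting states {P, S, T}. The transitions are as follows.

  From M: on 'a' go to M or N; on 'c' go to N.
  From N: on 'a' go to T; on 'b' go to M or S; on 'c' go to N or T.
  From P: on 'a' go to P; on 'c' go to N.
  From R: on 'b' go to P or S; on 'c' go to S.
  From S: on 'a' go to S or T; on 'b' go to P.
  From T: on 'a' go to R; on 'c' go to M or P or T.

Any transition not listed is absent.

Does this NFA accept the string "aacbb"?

Start in {M}.
Read 'a': M→{M, N}; now {M, N}.
Read 'a': M→{M, N}, N→{T}; now {M, N, T}.
Read 'c': M→{N}, N→{N, T}, T→{M, P, T}; now {M, N, P, T}.
Read 'b': M→∅, N→{M, S}, P→∅, T→∅; now {M, S}.
Read 'b': M→∅, S→{P}; now {P}.
The final set {P} contains the accepting state P.

Yes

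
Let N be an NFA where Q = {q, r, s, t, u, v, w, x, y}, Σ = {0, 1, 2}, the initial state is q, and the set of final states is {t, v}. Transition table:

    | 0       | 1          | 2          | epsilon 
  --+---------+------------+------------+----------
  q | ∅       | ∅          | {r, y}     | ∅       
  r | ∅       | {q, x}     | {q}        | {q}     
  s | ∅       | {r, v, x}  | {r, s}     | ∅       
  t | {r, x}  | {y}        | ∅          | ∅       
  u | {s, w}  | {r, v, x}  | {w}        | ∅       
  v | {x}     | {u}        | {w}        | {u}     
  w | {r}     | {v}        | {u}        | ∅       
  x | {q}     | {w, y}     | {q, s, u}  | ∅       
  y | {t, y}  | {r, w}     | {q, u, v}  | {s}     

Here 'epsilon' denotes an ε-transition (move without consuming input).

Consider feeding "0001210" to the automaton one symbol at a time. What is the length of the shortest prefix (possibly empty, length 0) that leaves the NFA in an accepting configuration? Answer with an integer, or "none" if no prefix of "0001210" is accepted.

Start in {q}.
Read '0': q→∅; now ∅.
The set is empty and remains empty for the remaining 6 symbols.
No reachable set along the way intersects F.

none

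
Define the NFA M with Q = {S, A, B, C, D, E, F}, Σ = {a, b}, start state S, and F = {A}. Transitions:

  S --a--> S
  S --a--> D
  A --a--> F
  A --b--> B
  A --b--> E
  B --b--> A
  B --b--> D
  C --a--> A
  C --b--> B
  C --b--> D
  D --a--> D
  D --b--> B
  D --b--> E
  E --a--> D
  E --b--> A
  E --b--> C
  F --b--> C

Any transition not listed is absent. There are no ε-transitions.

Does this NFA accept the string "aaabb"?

Yes

Start in {S}.
Read 'a': S→{S, D}; now {S, D}.
Read 'a': S→{S, D}, D→{D}; now {S, D}.
Read 'a': S→{S, D}, D→{D}; now {S, D}.
Read 'b': S→∅, D→{B, E}; now {B, E}.
Read 'b': B→{A, D}, E→{A, C}; now {A, C, D}.
The final set {A, C, D} contains the accepting state A.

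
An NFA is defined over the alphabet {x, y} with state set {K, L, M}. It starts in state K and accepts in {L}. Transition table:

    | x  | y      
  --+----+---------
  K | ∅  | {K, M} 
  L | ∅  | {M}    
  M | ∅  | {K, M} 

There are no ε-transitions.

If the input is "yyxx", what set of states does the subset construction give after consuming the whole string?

Start in {K}.
Read 'y': K→{K, M}; now {K, M}.
Read 'y': K→{K, M}, M→{K, M}; now {K, M}.
Read 'x': K→∅, M→∅; now ∅.
The set is empty and remains empty for the remaining 1 symbol.

∅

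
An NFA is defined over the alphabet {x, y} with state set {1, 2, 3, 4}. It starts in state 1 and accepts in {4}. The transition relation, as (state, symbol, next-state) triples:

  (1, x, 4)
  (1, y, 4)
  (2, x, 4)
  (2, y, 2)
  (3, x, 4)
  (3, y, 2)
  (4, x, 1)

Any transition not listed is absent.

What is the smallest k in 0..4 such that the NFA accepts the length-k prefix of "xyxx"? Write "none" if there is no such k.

Start in {1}.
Read 'x': 1→{4}; now {4}.
None of the earlier sets intersect F, but {4} does.

1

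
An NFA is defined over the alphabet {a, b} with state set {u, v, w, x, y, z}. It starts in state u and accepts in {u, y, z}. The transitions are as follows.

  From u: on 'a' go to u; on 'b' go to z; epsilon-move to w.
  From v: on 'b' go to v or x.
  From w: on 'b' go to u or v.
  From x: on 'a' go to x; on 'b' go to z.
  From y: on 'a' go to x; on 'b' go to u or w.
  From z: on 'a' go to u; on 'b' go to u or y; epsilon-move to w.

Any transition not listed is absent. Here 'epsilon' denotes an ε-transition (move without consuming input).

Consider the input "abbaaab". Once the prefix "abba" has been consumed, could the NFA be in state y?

Start: ε-closure({u}) = {u, w}.
Read 'a': u→{u}, w→∅; union {u}; ε-closure = {u, w}.
Read 'b': u→{z}, w→{u, v}; union {u, v, z}; ε-closure = {u, v, w, z}.
Read 'b': u→{z}, v→{v, x}, w→{u, v}, z→{u, y}; union {u, v, x, y, z}; ε-closure = {u, v, w, x, y, z}.
Read 'a': u→{u}, v→∅, w→∅, x→{x}, y→{x}, z→{u}; union {u, x}; ε-closure = {u, w, x}.
State y is not in {u, w, x}.

No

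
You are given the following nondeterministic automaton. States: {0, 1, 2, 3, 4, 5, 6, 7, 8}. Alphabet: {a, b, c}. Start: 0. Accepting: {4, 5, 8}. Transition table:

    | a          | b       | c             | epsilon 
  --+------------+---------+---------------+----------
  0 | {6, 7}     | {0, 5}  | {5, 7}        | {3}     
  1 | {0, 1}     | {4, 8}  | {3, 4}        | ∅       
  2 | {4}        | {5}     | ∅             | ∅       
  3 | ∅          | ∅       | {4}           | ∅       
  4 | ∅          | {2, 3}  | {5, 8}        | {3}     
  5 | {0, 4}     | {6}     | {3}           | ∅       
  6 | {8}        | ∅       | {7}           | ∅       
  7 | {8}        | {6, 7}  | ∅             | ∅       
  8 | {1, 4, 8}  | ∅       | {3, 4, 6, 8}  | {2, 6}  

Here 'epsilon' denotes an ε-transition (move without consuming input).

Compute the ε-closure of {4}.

{3, 4}

Begin with {4}.
ε-move 4 → 3; add 3.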